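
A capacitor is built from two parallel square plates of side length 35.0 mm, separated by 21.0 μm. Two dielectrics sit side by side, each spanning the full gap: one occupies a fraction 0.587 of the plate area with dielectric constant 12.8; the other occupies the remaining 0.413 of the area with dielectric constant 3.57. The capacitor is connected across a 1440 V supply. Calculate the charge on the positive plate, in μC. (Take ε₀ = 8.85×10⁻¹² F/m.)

A = (35.0 mm)² = 1.23×10⁻³ m².
Side-by-side slabs ⇒ two capacitors in parallel, each spanning the full gap.
C₁ = κ₁ε₀A₁/d = 12.8 × 8.85×10⁻¹² × 7.19×10⁻⁴ / 2.10×10⁻⁵ = 3.88×10⁻⁹ F.
C₂ = κ₂ε₀A₂/d = 3.57 × 8.85×10⁻¹² × 5.06×10⁻⁴ / 2.10×10⁻⁵ = 7.61×10⁻¹⁰ F.
C = C₁ + C₂ = 4.64×10⁻⁹ F.
Q = CV = 4.64×10⁻⁹ × 1440 = 6.68×10⁻⁶ C.

Q ≈ 6.68 μC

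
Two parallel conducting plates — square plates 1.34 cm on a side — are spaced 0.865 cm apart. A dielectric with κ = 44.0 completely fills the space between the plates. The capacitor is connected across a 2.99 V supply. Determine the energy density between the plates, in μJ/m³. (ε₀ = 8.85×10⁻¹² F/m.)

u ≈ 23.3 μJ/m³

E = V/d = 2.99 / 8.65×10⁻³ = 3.46×10² V/m.
u = ½κε₀E² = ½ × 44.0 × 8.85×10⁻¹² × (3.46×10²)² = 2.33×10⁻⁵ J/m³.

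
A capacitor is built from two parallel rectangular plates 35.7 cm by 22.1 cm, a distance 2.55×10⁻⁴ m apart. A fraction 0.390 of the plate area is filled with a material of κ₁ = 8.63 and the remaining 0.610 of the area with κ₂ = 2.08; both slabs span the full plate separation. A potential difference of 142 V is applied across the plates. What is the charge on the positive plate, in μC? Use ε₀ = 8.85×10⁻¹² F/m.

A = 35.7 × 22.1 cm² = 7.89×10⁻² m².
Side-by-side slabs ⇒ two capacitors in parallel, each spanning the full gap.
C₁ = κ₁ε₀A₁/d = 8.63 × 8.85×10⁻¹² × 3.08×10⁻² / 2.55×10⁻⁴ = 9.22×10⁻⁹ F.
C₂ = κ₂ε₀A₂/d = 2.08 × 8.85×10⁻¹² × 4.81×10⁻² / 2.55×10⁻⁴ = 3.47×10⁻⁹ F.
C = C₁ + C₂ = 1.27×10⁻⁸ F.
Q = CV = 1.27×10⁻⁸ × 142 = 1.80×10⁻⁶ C.

1.80 μC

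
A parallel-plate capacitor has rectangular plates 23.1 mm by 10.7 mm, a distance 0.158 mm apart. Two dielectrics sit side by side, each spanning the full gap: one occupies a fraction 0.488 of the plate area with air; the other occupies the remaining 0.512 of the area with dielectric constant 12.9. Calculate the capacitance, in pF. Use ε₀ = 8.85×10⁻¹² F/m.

A = 23.1 × 10.7 mm² = 2.47×10⁻⁴ m².
Side-by-side slabs ⇒ two capacitors in parallel, each spanning the full gap.
C₁ = κ₁ε₀A₁/d = 1.00 × 8.85×10⁻¹² × 1.21×10⁻⁴ / 1.58×10⁻⁴ = 6.76×10⁻¹² F.
C₂ = κ₂ε₀A₂/d = 12.9 × 8.85×10⁻¹² × 1.27×10⁻⁴ / 1.58×10⁻⁴ = 9.14×10⁻¹¹ F.
C = C₁ + C₂ = 9.82×10⁻¹¹ F.

C ≈ 98.2 pF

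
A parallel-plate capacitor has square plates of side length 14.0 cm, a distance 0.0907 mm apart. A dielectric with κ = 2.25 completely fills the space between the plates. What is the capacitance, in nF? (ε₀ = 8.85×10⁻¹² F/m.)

A = (14.0 cm)² = 1.96×10⁻² m².
C = κε₀A/d = 2.25 × 8.85×10⁻¹² × 1.96×10⁻² / 9.07×10⁻⁵ = 4.30×10⁻⁹ F.

C ≈ 4.30 nF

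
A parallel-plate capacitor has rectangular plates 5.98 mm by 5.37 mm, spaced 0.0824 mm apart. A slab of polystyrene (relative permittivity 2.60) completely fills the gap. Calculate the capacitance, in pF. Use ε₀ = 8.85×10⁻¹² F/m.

A = 5.98 × 5.37 mm² = 3.21×10⁻⁵ m².
C = κε₀A/d = 2.60 × 8.85×10⁻¹² × 3.21×10⁻⁵ / 8.24×10⁻⁵ = 8.97×10⁻¹² F.

C ≈ 8.97 pF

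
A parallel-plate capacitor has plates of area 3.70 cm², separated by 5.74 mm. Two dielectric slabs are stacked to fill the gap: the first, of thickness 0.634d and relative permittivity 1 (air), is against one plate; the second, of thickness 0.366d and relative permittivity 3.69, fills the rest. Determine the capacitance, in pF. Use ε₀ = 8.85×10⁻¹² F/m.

0.778 pF

A = 3.70 cm² = 3.70×10⁻⁴ m².
Stacked slabs ⇒ two capacitors in series, each with the full plate area.
C₁ = κ₁ε₀A/d₁ = 1.00 × 8.85×10⁻¹² × 3.70×10⁻⁴ / 3.64×10⁻³ = 9.00×10⁻¹³ F.
C₂ = κ₂ε₀A/d₂ = 3.69 × 8.85×10⁻¹² × 3.70×10⁻⁴ / 2.10×10⁻³ = 5.75×10⁻¹² F.
C = (1/C₁ + 1/C₂)⁻¹ = 7.78×10⁻¹³ F.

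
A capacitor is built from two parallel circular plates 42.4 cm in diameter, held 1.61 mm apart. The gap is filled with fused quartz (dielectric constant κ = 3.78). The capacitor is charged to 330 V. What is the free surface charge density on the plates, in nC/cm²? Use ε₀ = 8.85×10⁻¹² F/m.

A = π(42.4/2 cm)² = 0.141 m².
C = κε₀A/d = 3.78 × 8.85×10⁻¹² × 0.141 / 1.61×10⁻³ = 2.93×10⁻⁹ F.
σ = Q/A = CV/A = 2.93×10⁻⁹ × 330 / 0.141 = 6.86×10⁻⁶ C/m².

0.686 nC/cm²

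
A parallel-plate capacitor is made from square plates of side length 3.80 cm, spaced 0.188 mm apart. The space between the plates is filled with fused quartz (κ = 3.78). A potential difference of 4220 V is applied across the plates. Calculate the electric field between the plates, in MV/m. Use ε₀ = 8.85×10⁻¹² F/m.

E ≈ 22.4 MV/m

E = V/d = 4220 / 1.88×10⁻⁴ = 2.24×10⁷ V/m.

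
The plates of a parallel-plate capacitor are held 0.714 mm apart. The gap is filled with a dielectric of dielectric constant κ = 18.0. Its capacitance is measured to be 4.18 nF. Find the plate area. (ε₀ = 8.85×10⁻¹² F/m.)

187 cm²

A = Cd/(κε₀) = 4.18×10⁻⁹ × 7.14×10⁻⁴ / (18.0 × 8.85×10⁻¹²) = 1.87×10⁻² m².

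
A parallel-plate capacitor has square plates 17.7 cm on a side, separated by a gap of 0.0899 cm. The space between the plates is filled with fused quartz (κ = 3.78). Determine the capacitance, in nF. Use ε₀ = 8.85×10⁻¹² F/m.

A = (17.7 cm)² = 3.13×10⁻² m².
C = κε₀A/d = 3.78 × 8.85×10⁻¹² × 3.13×10⁻² / 8.99×10⁻⁴ = 1.17×10⁻⁹ F.

C ≈ 1.17 nF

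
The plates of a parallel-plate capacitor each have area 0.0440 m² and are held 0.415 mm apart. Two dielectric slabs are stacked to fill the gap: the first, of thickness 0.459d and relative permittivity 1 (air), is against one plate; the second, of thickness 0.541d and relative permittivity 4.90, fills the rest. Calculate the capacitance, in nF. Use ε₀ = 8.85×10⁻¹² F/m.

Stacked slabs ⇒ two capacitors in series, each with the full plate area.
C₁ = κ₁ε₀A/d₁ = 1.00 × 8.85×10⁻¹² × 4.40×10⁻² / 1.90×10⁻⁴ = 2.04×10⁻⁹ F.
C₂ = κ₂ε₀A/d₂ = 4.90 × 8.85×10⁻¹² × 4.40×10⁻² / 2.25×10⁻⁴ = 8.50×10⁻⁹ F.
C = (1/C₁ + 1/C₂)⁻¹ = 1.65×10⁻⁹ F.

C ≈ 1.65 nF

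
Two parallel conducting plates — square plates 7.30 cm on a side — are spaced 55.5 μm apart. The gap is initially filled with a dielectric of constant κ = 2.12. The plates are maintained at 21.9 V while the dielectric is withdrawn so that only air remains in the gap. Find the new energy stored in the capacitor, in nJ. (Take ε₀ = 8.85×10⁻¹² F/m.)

A = (7.30 cm)² = 5.33×10⁻³ m².
Initially C₁ = κε₀A/d = 2.12 × 8.85×10⁻¹² × 5.33×10⁻³ / 5.55×10⁻⁵ = 1.80×10⁻⁹ F.
U₁ = 4.32×10⁻⁷ J.
Battery connected ⇒ V is held fixed. C₂ = 0.472 C₁ and U = ½CV², so U₂/U₁ = C₂/C₁ = 0.472.
U₂ = 0.472 × 4.32×10⁻⁷ = 2.04×10⁻⁷ J.

U ≈ 204 nJ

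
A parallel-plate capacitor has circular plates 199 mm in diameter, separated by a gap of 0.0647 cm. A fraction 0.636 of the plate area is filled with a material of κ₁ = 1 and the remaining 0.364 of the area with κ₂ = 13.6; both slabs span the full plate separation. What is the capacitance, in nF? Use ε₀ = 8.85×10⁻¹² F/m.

C ≈ 2.38 nF

A = π(199/2 mm)² = 3.11×10⁻² m².
Side-by-side slabs ⇒ two capacitors in parallel, each spanning the full gap.
C₁ = κ₁ε₀A₁/d = 1.00 × 8.85×10⁻¹² × 1.98×10⁻² / 6.47×10⁻⁴ = 2.71×10⁻¹⁰ F.
C₂ = κ₂ε₀A₂/d = 13.6 × 8.85×10⁻¹² × 1.13×10⁻² / 6.47×10⁻⁴ = 2.11×10⁻⁹ F.
C = C₁ + C₂ = 2.38×10⁻⁹ F.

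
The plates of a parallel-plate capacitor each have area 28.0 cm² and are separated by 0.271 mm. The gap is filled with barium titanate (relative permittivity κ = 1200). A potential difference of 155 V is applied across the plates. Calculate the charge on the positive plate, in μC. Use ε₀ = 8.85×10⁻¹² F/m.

A = 28.0 cm² = 2.80×10⁻³ m².
C = κε₀A/d = 1200 × 8.85×10⁻¹² × 2.80×10⁻³ / 2.71×10⁻⁴ = 1.10×10⁻⁷ F.
Q = CV = 1.10×10⁻⁷ × 155 = 1.70×10⁻⁵ C.

17.0 μC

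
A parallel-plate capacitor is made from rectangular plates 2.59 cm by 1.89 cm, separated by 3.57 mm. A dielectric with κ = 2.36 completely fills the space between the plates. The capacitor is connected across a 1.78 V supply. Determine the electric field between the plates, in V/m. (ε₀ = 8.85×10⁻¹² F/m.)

E = V/d = 1.78 / 3.57×10⁻³ = 4.99×10² V/m.

E ≈ 499 V/m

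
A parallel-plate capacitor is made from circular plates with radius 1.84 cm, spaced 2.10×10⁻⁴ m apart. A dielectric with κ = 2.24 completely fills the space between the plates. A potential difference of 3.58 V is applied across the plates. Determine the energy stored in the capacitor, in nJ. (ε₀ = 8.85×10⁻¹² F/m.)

U ≈ 0.643 nJ

A = π(1.84 cm)² = 1.06×10⁻³ m².
C = κε₀A/d = 2.24 × 8.85×10⁻¹² × 1.06×10⁻³ / 2.10×10⁻⁴ = 1.00×10⁻¹⁰ F.
U = ½CV² = ½ × 1.00×10⁻¹⁰ × (3.58)² = 6.43×10⁻¹⁰ J.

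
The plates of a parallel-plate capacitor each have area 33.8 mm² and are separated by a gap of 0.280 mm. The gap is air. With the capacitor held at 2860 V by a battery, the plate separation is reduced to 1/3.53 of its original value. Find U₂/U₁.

Battery connected ⇒ V is held fixed.
C₂ = 3.53 C₁ and U = ½CV², so U₂/U₁ = C₂/C₁ = 3.53.

3.53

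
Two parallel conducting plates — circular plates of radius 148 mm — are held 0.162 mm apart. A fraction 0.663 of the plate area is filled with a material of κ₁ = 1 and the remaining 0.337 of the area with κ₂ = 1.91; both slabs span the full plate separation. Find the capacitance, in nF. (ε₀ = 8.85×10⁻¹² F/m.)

4.91 nF

A = π(148 mm)² = 6.88×10⁻² m².
Side-by-side slabs ⇒ two capacitors in parallel, each spanning the full gap.
C₁ = κ₁ε₀A₁/d = 1.00 × 8.85×10⁻¹² × 4.56×10⁻² / 1.62×10⁻⁴ = 2.49×10⁻⁹ F.
C₂ = κ₂ε₀A₂/d = 1.91 × 8.85×10⁻¹² × 2.32×10⁻² / 1.62×10⁻⁴ = 2.42×10⁻⁹ F.
C = C₁ + C₂ = 4.91×10⁻⁹ F.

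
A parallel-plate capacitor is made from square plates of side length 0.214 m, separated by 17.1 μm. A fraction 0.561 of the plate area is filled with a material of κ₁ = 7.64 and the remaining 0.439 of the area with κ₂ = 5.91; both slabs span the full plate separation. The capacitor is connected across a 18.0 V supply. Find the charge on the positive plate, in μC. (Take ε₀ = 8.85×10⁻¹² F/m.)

A = (0.214 m)² = 4.58×10⁻² m².
Side-by-side slabs ⇒ two capacitors in parallel, each spanning the full gap.
C₁ = κ₁ε₀A₁/d = 7.64 × 8.85×10⁻¹² × 2.57×10⁻² / 1.71×10⁻⁵ = 1.02×10⁻⁷ F.
C₂ = κ₂ε₀A₂/d = 5.91 × 8.85×10⁻¹² × 2.01×10⁻² / 1.71×10⁻⁵ = 6.15×10⁻⁸ F.
C = C₁ + C₂ = 1.63×10⁻⁷ F.
Q = CV = 1.63×10⁻⁷ × 18.0 = 2.94×10⁻⁶ C.

Q ≈ 2.94 μC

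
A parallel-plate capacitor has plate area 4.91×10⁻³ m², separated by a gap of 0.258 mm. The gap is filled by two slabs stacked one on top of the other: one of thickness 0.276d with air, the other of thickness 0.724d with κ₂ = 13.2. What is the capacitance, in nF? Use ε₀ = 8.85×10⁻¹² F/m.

C ≈ 0.509 nF

Stacked slabs ⇒ two capacitors in series, each with the full plate area.
C₁ = κ₁ε₀A/d₁ = 1.00 × 8.85×10⁻¹² × 4.91×10⁻³ / 7.12×10⁻⁵ = 6.10×10⁻¹⁰ F.
C₂ = κ₂ε₀A/d₂ = 13.2 × 8.85×10⁻¹² × 4.91×10⁻³ / 1.87×10⁻⁴ = 3.07×10⁻⁹ F.
C = (1/C₁ + 1/C₂)⁻¹ = 5.09×10⁻¹⁰ F.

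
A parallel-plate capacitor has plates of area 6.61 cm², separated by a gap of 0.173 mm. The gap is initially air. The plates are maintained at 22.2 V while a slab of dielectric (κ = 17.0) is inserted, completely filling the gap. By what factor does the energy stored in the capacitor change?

U₂/U₁ ≈ 17.0

Battery connected ⇒ V is held fixed.
C₂ = 17.0 C₁ and U = ½CV², so U₂/U₁ = C₂/C₁ = 17.0.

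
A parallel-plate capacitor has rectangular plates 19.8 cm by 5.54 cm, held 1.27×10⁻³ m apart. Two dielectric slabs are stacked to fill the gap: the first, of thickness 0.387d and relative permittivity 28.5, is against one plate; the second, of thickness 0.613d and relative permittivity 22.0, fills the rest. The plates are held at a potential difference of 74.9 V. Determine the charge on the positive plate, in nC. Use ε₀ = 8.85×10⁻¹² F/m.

A = 19.8 × 5.54 cm² = 1.10×10⁻² m².
Stacked slabs ⇒ two capacitors in series, each with the full plate area.
C₁ = κ₁ε₀A/d₁ = 28.5 × 8.85×10⁻¹² × 1.10×10⁻² / 4.91×10⁻⁴ = 5.63×10⁻⁹ F.
C₂ = κ₂ε₀A/d₂ = 22.0 × 8.85×10⁻¹² × 1.10×10⁻² / 7.79×10⁻⁴ = 2.74×10⁻⁹ F.
C = (1/C₁ + 1/C₂)⁻¹ = 1.84×10⁻⁹ F.
Q = CV = 1.84×10⁻⁹ × 74.9 = 1.38×10⁻⁷ C.

138 nC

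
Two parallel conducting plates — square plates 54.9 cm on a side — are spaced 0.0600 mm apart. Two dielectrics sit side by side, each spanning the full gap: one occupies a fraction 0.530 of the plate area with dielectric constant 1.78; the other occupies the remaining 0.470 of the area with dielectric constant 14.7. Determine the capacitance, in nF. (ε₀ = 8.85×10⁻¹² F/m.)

A = (54.9 cm)² = 0.301 m².
Side-by-side slabs ⇒ two capacitors in parallel, each spanning the full gap.
C₁ = κ₁ε₀A₁/d = 1.78 × 8.85×10⁻¹² × 0.160 / 6.00×10⁻⁵ = 4.19×10⁻⁸ F.
C₂ = κ₂ε₀A₂/d = 14.7 × 8.85×10⁻¹² × 0.142 / 6.00×10⁻⁵ = 3.07×10⁻⁷ F.
C = C₁ + C₂ = 3.49×10⁻⁷ F.

C ≈ 349 nF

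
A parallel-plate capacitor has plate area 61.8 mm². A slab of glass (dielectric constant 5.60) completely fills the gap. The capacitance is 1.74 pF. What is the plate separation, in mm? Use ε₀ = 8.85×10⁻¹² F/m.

1.76 mm

A = 61.8 mm² = 6.18×10⁻⁵ m².
d = κε₀A/C = 5.60 × 8.85×10⁻¹² × 6.18×10⁻⁵ / 1.74×10⁻¹² = 1.76×10⁻³ m.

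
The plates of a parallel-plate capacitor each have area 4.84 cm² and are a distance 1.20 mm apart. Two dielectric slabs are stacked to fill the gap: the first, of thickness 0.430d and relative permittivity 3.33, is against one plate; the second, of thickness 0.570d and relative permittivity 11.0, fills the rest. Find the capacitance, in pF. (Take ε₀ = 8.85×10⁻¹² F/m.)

C ≈ 19.7 pF

A = 4.84 cm² = 4.84×10⁻⁴ m².
Stacked slabs ⇒ two capacitors in series, each with the full plate area.
C₁ = κ₁ε₀A/d₁ = 3.33 × 8.85×10⁻¹² × 4.84×10⁻⁴ / 5.16×10⁻⁴ = 2.76×10⁻¹¹ F.
C₂ = κ₂ε₀A/d₂ = 11.0 × 8.85×10⁻¹² × 4.84×10⁻⁴ / 6.84×10⁻⁴ = 6.89×10⁻¹¹ F.
C = (1/C₁ + 1/C₂)⁻¹ = 1.97×10⁻¹¹ F.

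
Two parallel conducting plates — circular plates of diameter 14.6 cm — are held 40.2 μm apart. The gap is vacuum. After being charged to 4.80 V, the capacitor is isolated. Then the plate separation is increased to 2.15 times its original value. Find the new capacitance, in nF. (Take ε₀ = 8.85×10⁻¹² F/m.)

1.71 nF

A = π(14.6/2 cm)² = 1.67×10⁻² m².
Initially C₁ = ε₀A/d = 8.85×10⁻¹² × 1.67×10⁻² / 4.02×10⁻⁵ = 3.69×10⁻⁹ F.
C = ε₀A/d scales as 1/d, so C₂/C₁ = d₁/d₂ = 1/2.15 = 0.465.
C₂ = 0.465 × 3.69×10⁻⁹ = 1.71×10⁻⁹ F.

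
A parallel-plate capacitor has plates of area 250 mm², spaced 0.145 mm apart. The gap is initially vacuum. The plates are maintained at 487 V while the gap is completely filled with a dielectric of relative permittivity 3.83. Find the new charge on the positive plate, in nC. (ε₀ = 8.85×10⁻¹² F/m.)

Q ≈ 28.5 nC

A = 250 mm² = 2.50×10⁻⁴ m².
Initially C₁ = ε₀A/d = 8.85×10⁻¹² × 2.50×10⁻⁴ / 1.45×10⁻⁴ = 1.53×10⁻¹¹ F.
Q₁ = 7.43×10⁻⁹ C.
Battery connected ⇒ V is held fixed. C₂ = 3.83 C₁ and Q = CV, so Q₂/Q₁ = C₂/C₁ = 3.83.
Q₂ = 3.83 × 7.43×10⁻⁹ = 2.85×10⁻⁸ C.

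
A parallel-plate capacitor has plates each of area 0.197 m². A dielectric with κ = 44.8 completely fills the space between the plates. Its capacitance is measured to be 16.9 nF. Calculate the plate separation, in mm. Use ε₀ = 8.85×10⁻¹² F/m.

d ≈ 4.62 mm

d = κε₀A/C = 44.8 × 8.85×10⁻¹² × 0.197 / 1.69×10⁻⁸ = 4.62×10⁻³ m.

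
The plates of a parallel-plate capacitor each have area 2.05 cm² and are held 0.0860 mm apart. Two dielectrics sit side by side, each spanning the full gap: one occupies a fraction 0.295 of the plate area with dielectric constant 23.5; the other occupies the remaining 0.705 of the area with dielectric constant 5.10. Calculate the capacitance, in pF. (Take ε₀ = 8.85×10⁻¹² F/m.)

A = 2.05 cm² = 2.05×10⁻⁴ m².
Side-by-side slabs ⇒ two capacitors in parallel, each spanning the full gap.
C₁ = κ₁ε₀A₁/d = 23.5 × 8.85×10⁻¹² × 6.05×10⁻⁵ / 8.60×10⁻⁵ = 1.46×10⁻¹⁰ F.
C₂ = κ₂ε₀A₂/d = 5.10 × 8.85×10⁻¹² × 1.45×10⁻⁴ / 8.60×10⁻⁵ = 7.59×10⁻¹¹ F.
C = C₁ + C₂ = 2.22×10⁻¹⁰ F.

C ≈ 222 pF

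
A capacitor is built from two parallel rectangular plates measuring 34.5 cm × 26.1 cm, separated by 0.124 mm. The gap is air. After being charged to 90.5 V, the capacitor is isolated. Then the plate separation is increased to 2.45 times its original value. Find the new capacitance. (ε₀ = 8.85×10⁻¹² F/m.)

A = 34.5 × 26.1 cm² = 9.00×10⁻² m².
Initially C₁ = ε₀A/d = 8.85×10⁻¹² × 9.00×10⁻² / 1.24×10⁻⁴ = 6.43×10⁻⁹ F.
C = ε₀A/d scales as 1/d, so C₂/C₁ = d₁/d₂ = 1/2.45 = 0.408.
C₂ = 0.408 × 6.43×10⁻⁹ = 2.62×10⁻⁹ F.

C ≈ 2.62 nF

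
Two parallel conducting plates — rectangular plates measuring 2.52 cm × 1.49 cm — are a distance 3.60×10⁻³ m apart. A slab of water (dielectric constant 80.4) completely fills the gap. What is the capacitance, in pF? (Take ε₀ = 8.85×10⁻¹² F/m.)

C ≈ 74.2 pF

A = 2.52 × 1.49 cm² = 3.75×10⁻⁴ m².
C = κε₀A/d = 80.4 × 8.85×10⁻¹² × 3.75×10⁻⁴ / 3.60×10⁻³ = 7.42×10⁻¹¹ F.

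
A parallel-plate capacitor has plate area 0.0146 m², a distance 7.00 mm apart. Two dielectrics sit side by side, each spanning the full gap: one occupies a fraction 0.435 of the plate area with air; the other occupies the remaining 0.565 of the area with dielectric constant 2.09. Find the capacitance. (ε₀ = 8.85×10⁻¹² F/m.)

Side-by-side slabs ⇒ two capacitors in parallel, each spanning the full gap.
C₁ = κ₁ε₀A₁/d = 1.00 × 8.85×10⁻¹² × 6.35×10⁻³ / 7.00×10⁻³ = 8.03×10⁻¹² F.
C₂ = κ₂ε₀A₂/d = 2.09 × 8.85×10⁻¹² × 8.25×10⁻³ / 7.00×10⁻³ = 2.18×10⁻¹¹ F.
C = C₁ + C₂ = 2.98×10⁻¹¹ F.

C ≈ 29.8 pF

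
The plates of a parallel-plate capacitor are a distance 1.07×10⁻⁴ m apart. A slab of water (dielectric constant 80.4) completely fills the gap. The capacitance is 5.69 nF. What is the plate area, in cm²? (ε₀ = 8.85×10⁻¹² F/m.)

8.56 cm²

A = Cd/(κε₀) = 5.69×10⁻⁹ × 1.07×10⁻⁴ / (80.4 × 8.85×10⁻¹²) = 8.56×10⁻⁴ m².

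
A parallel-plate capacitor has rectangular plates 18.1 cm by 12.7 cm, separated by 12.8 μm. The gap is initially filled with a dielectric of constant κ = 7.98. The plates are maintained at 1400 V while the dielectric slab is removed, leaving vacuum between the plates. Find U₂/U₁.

0.125

Battery connected ⇒ V is held fixed.
C₂ = 0.125 C₁ and U = ½CV², so U₂/U₁ = C₂/C₁ = 0.125.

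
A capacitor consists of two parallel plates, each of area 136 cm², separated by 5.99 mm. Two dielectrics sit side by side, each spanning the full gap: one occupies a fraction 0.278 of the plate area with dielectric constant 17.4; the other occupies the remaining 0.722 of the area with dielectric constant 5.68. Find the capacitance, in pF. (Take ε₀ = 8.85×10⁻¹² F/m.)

C ≈ 180 pF

A = 136 cm² = 1.36×10⁻² m².
Side-by-side slabs ⇒ two capacitors in parallel, each spanning the full gap.
C₁ = κ₁ε₀A₁/d = 17.4 × 8.85×10⁻¹² × 3.78×10⁻³ / 5.99×10⁻³ = 9.72×10⁻¹¹ F.
C₂ = κ₂ε₀A₂/d = 5.68 × 8.85×10⁻¹² × 9.82×10⁻³ / 5.99×10⁻³ = 8.24×10⁻¹¹ F.
C = C₁ + C₂ = 1.80×10⁻¹⁰ F.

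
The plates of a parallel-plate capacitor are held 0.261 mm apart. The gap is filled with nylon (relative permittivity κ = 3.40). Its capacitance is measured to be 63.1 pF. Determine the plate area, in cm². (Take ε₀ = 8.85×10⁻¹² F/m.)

A = Cd/(κε₀) = 6.31×10⁻¹¹ × 2.61×10⁻⁴ / (3.40 × 8.85×10⁻¹²) = 5.47×10⁻⁴ m².

A ≈ 5.47 cm²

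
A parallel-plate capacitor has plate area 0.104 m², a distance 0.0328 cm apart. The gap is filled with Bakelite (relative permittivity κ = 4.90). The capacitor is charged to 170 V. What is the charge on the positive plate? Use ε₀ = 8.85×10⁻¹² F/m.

Q ≈ 2.34 μC

C = κε₀A/d = 4.90 × 8.85×10⁻¹² × 0.104 / 3.28×10⁻⁴ = 1.37×10⁻⁸ F.
Q = CV = 1.37×10⁻⁸ × 170 = 2.34×10⁻⁶ C.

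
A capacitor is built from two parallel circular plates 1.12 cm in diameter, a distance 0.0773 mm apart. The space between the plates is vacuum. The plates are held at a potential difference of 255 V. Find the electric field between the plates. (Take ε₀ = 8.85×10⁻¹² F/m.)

E ≈ 3.30 MV/m

E = V/d = 255 / 7.73×10⁻⁵ = 3.30×10⁶ V/m.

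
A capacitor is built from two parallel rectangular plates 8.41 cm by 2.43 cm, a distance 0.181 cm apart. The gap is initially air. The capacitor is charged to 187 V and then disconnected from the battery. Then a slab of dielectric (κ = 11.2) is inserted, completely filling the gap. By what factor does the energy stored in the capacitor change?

Isolated ⇒ Q is held fixed.
C₂ = 11.2 C₁ and U = Q²/(2C), so U₂/U₁ = C₁/C₂ = 0.0893.

U₂/U₁ ≈ 0.0893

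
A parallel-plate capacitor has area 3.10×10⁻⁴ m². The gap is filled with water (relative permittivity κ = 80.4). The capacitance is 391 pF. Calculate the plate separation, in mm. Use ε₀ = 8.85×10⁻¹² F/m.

0.564 mm

d = κε₀A/C = 80.4 × 8.85×10⁻¹² × 3.10×10⁻⁴ / 3.91×10⁻¹⁰ = 5.64×10⁻⁴ m.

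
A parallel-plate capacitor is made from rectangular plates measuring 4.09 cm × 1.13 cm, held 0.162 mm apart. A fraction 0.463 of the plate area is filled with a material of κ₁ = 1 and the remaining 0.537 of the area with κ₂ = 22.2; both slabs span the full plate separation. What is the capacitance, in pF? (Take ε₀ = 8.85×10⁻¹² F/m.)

313 pF

A = 4.09 × 1.13 cm² = 4.62×10⁻⁴ m².
Side-by-side slabs ⇒ two capacitors in parallel, each spanning the full gap.
C₁ = κ₁ε₀A₁/d = 1.00 × 8.85×10⁻¹² × 2.14×10⁻⁴ / 1.62×10⁻⁴ = 1.17×10⁻¹¹ F.
C₂ = κ₂ε₀A₂/d = 22.2 × 8.85×10⁻¹² × 2.48×10⁻⁴ / 1.62×10⁻⁴ = 3.01×10⁻¹⁰ F.
C = C₁ + C₂ = 3.13×10⁻¹⁰ F.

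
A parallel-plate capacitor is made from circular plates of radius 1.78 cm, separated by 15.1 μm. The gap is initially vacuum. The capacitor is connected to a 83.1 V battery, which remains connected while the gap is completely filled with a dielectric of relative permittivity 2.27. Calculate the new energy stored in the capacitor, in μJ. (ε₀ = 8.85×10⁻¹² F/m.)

A = π(1.78 cm)² = 9.95×10⁻⁴ m².
Initially C₁ = ε₀A/d = 8.85×10⁻¹² × 9.95×10⁻⁴ / 1.51×10⁻⁵ = 5.83×10⁻¹⁰ F.
U₁ = 2.01×10⁻⁶ J.
Battery connected ⇒ V is held fixed. C₂ = 2.27 C₁ and U = ½CV², so U₂/U₁ = C₂/C₁ = 2.27.
U₂ = 2.27 × 2.01×10⁻⁶ = 4.57×10⁻⁶ J.

4.57 μJ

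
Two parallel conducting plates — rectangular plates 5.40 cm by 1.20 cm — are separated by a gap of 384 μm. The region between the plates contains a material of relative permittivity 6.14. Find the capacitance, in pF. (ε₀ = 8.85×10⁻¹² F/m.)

A = 5.40 × 1.20 cm² = 6.48×10⁻⁴ m².
C = κε₀A/d = 6.14 × 8.85×10⁻¹² × 6.48×10⁻⁴ / 3.84×10⁻⁴ = 9.17×10⁻¹¹ F.

91.7 pF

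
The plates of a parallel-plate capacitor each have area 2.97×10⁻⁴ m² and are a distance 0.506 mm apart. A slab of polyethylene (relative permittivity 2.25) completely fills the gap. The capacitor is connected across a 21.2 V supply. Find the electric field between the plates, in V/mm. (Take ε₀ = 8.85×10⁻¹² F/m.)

41.9 V/mm

E = V/d = 21.2 / 5.06×10⁻⁴ = 4.19×10⁴ V/m.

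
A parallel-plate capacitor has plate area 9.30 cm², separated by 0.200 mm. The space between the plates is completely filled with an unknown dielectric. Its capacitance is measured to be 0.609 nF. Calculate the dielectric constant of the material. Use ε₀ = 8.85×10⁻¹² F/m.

A = 9.30 cm² = 9.30×10⁻⁴ m².
κ = Cd/(ε₀A) = 6.09×10⁻¹⁰ × 2.00×10⁻⁴ / (8.85×10⁻¹² × 9.30×10⁻⁴) = 14.8.

14.8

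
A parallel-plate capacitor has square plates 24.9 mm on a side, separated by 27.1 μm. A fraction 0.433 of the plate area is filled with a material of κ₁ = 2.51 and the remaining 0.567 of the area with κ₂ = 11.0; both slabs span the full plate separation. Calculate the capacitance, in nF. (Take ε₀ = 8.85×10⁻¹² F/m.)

1.48 nF

A = (24.9 mm)² = 6.20×10⁻⁴ m².
Side-by-side slabs ⇒ two capacitors in parallel, each spanning the full gap.
C₁ = κ₁ε₀A₁/d = 2.51 × 8.85×10⁻¹² × 2.68×10⁻⁴ / 2.71×10⁻⁵ = 2.20×10⁻¹⁰ F.
C₂ = κ₂ε₀A₂/d = 11.0 × 8.85×10⁻¹² × 3.52×10⁻⁴ / 2.71×10⁻⁵ = 1.26×10⁻⁹ F.
C = C₁ + C₂ = 1.48×10⁻⁹ F.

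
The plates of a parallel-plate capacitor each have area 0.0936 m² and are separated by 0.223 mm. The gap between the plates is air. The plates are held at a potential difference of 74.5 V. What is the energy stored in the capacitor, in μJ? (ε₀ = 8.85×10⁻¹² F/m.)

U ≈ 10.3 μJ

C = ε₀A/d = 8.85×10⁻¹² × 9.36×10⁻² / 2.23×10⁻⁴ = 3.71×10⁻⁹ F.
U = ½CV² = ½ × 3.71×10⁻⁹ × (74.5)² = 1.03×10⁻⁵ J.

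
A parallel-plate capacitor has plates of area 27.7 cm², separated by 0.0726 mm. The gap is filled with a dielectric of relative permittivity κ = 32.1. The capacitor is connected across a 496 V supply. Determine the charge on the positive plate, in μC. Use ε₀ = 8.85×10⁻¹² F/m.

5.38 μC

A = 27.7 cm² = 2.77×10⁻³ m².
C = κε₀A/d = 32.1 × 8.85×10⁻¹² × 2.77×10⁻³ / 7.26×10⁻⁵ = 1.08×10⁻⁸ F.
Q = CV = 1.08×10⁻⁸ × 496 = 5.38×10⁻⁶ C.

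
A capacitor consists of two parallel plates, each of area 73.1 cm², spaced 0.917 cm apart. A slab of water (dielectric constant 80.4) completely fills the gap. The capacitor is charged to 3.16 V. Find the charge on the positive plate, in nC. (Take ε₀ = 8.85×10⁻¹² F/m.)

A = 73.1 cm² = 7.31×10⁻³ m².
C = κε₀A/d = 80.4 × 8.85×10⁻¹² × 7.31×10⁻³ / 9.17×10⁻³ = 5.67×10⁻¹⁰ F.
Q = CV = 5.67×10⁻¹⁰ × 3.16 = 1.79×10⁻⁹ C.

Q ≈ 1.79 nC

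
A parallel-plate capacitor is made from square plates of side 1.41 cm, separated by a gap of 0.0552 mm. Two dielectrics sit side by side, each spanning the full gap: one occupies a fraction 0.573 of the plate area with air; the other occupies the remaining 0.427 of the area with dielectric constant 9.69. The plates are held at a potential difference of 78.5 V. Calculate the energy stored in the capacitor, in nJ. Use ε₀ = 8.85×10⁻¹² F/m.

A = (1.41 cm)² = 1.99×10⁻⁴ m².
Side-by-side slabs ⇒ two capacitors in parallel, each spanning the full gap.
C₁ = κ₁ε₀A₁/d = 1.00 × 8.85×10⁻¹² × 1.14×10⁻⁴ / 5.52×10⁻⁵ = 1.83×10⁻¹¹ F.
C₂ = κ₂ε₀A₂/d = 9.69 × 8.85×10⁻¹² × 8.49×10⁻⁵ / 5.52×10⁻⁵ = 1.32×10⁻¹⁰ F.
C = C₁ + C₂ = 1.50×10⁻¹⁰ F.
U = ½CV² = ½ × 1.50×10⁻¹⁰ × (78.5)² = 4.63×10⁻⁷ J.

463 nJ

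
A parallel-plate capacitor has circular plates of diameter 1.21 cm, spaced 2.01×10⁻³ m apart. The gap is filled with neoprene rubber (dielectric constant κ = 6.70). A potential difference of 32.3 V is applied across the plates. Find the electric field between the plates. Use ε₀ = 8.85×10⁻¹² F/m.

E ≈ 16.1 kV/m

E = V/d = 32.3 / 2.01×10⁻³ = 1.61×10⁴ V/m.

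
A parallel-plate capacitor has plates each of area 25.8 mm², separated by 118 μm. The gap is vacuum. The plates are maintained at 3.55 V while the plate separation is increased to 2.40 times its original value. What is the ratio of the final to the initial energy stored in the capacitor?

Battery connected ⇒ V is held fixed.
C₂ = 0.417 C₁ and U = ½CV², so U₂/U₁ = C₂/C₁ = 0.417.

0.417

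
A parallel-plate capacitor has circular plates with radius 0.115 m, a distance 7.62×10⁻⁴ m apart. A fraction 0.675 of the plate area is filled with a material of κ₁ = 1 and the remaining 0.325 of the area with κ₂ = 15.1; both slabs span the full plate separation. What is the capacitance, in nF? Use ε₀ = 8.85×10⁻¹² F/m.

A = π(0.115 m)² = 4.15×10⁻² m².
Side-by-side slabs ⇒ two capacitors in parallel, each spanning the full gap.
C₁ = κ₁ε₀A₁/d = 1.00 × 8.85×10⁻¹² × 2.80×10⁻² / 7.62×10⁻⁴ = 3.26×10⁻¹⁰ F.
C₂ = κ₂ε₀A₂/d = 15.1 × 8.85×10⁻¹² × 1.35×10⁻² / 7.62×10⁻⁴ = 2.37×10⁻⁹ F.
C = C₁ + C₂ = 2.69×10⁻⁹ F.

2.69 nF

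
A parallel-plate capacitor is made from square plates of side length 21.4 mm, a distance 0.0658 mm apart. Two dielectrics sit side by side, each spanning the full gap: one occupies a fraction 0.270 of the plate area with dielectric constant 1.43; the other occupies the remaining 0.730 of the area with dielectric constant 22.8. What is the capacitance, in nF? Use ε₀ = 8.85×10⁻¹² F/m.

C ≈ 1.05 nF

A = (21.4 mm)² = 4.58×10⁻⁴ m².
Side-by-side slabs ⇒ two capacitors in parallel, each spanning the full gap.
C₁ = κ₁ε₀A₁/d = 1.43 × 8.85×10⁻¹² × 1.24×10⁻⁴ / 6.58×10⁻⁵ = 2.38×10⁻¹¹ F.
C₂ = κ₂ε₀A₂/d = 22.8 × 8.85×10⁻¹² × 3.34×10⁻⁴ / 6.58×10⁻⁵ = 1.03×10⁻⁹ F.
C = C₁ + C₂ = 1.05×10⁻⁹ F.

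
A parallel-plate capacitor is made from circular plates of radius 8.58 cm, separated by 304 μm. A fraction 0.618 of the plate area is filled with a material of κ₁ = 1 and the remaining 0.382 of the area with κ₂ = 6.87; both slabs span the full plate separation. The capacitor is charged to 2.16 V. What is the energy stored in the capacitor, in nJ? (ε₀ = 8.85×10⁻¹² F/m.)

U ≈ 5.09 nJ

A = π(8.58 cm)² = 2.31×10⁻² m².
Side-by-side slabs ⇒ two capacitors in parallel, each spanning the full gap.
C₁ = κ₁ε₀A₁/d = 1.00 × 8.85×10⁻¹² × 1.43×10⁻² / 3.04×10⁻⁴ = 4.16×10⁻¹⁰ F.
C₂ = κ₂ε₀A₂/d = 6.87 × 8.85×10⁻¹² × 8.83×10⁻³ / 3.04×10⁻⁴ = 1.77×10⁻⁹ F.
C = C₁ + C₂ = 2.18×10⁻⁹ F.
U = ½CV² = ½ × 2.18×10⁻⁹ × (2.16)² = 5.09×10⁻⁹ J.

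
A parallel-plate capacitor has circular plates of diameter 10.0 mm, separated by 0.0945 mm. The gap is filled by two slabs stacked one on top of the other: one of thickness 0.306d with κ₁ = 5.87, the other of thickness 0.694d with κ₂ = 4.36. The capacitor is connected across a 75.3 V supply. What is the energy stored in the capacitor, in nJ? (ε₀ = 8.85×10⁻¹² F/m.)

U ≈ 98.7 nJ

A = π(10.0/2 mm)² = 7.85×10⁻⁵ m².
Stacked slabs ⇒ two capacitors in series, each with the full plate area.
C₁ = κ₁ε₀A/d₁ = 5.87 × 8.85×10⁻¹² × 7.85×10⁻⁵ / 2.89×10⁻⁵ = 1.41×10⁻¹⁰ F.
C₂ = κ₂ε₀A/d₂ = 4.36 × 8.85×10⁻¹² × 7.85×10⁻⁵ / 6.56×10⁻⁵ = 4.62×10⁻¹¹ F.
C = (1/C₁ + 1/C₂)⁻¹ = 3.48×10⁻¹¹ F.
U = ½CV² = ½ × 3.48×10⁻¹¹ × (75.3)² = 9.87×10⁻⁸ J.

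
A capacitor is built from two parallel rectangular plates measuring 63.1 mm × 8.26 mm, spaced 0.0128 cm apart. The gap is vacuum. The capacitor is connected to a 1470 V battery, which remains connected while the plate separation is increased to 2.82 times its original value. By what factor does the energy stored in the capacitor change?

Battery connected ⇒ V is held fixed.
C₂ = 0.355 C₁ and U = ½CV², so U₂/U₁ = C₂/C₁ = 0.355.

0.355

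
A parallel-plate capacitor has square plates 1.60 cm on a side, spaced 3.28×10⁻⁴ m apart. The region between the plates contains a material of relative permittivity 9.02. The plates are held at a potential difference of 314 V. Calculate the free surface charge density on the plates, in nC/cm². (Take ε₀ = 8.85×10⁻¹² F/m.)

A = (1.60 cm)² = 2.56×10⁻⁴ m².
C = κε₀A/d = 9.02 × 8.85×10⁻¹² × 2.56×10⁻⁴ / 3.28×10⁻⁴ = 6.23×10⁻¹¹ F.
σ = Q/A = CV/A = 6.23×10⁻¹¹ × 314 / 2.56×10⁻⁴ = 7.64×10⁻⁵ C/m².

7.64 nC/cm²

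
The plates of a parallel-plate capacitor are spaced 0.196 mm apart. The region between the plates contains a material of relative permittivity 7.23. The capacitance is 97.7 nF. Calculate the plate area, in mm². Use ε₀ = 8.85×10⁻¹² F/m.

A = Cd/(κε₀) = 9.77×10⁻⁸ × 1.96×10⁻⁴ / (7.23 × 8.85×10⁻¹²) = 0.299 m².

A ≈ 2.99×10⁵ mm²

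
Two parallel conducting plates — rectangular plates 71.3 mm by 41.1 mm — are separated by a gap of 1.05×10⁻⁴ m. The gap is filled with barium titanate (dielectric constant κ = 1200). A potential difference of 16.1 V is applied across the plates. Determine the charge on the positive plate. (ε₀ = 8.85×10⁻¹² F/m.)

A = 71.3 × 41.1 mm² = 2.93×10⁻³ m².
C = κε₀A/d = 1200 × 8.85×10⁻¹² × 2.93×10⁻³ / 1.05×10⁻⁴ = 2.96×10⁻⁷ F.
Q = CV = 2.96×10⁻⁷ × 16.1 = 4.77×10⁻⁶ C.

Q ≈ 4.77 μC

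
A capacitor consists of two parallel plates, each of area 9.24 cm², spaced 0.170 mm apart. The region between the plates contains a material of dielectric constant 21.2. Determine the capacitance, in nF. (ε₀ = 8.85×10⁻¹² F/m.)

1.02 nF

A = 9.24 cm² = 9.24×10⁻⁴ m².
C = κε₀A/d = 21.2 × 8.85×10⁻¹² × 9.24×10⁻⁴ / 1.70×10⁻⁴ = 1.02×10⁻⁹ F.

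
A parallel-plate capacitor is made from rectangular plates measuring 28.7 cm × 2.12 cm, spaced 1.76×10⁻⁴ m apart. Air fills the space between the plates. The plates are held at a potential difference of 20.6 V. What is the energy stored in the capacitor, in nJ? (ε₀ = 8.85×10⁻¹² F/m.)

A = 28.7 × 2.12 cm² = 6.08×10⁻³ m².
C = ε₀A/d = 8.85×10⁻¹² × 6.08×10⁻³ / 1.76×10⁻⁴ = 3.06×10⁻¹⁰ F.
U = ½CV² = ½ × 3.06×10⁻¹⁰ × (20.6)² = 6.49×10⁻⁸ J.

64.9 nJ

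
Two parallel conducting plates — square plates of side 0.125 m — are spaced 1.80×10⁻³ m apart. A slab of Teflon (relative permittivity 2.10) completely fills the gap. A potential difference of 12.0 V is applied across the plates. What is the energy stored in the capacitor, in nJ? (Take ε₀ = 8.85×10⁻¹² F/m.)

A = (0.125 m)² = 1.56×10⁻² m².
C = κε₀A/d = 2.10 × 8.85×10⁻¹² × 1.56×10⁻² / 1.80×10⁻³ = 1.61×10⁻¹⁰ F.
U = ½CV² = ½ × 1.61×10⁻¹⁰ × (12.0)² = 1.16×10⁻⁸ J.

11.6 nJ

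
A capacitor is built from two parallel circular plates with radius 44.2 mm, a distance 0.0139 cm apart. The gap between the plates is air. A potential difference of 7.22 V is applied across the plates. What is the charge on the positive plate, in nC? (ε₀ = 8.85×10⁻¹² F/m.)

2.82 nC

A = π(44.2 mm)² = 6.14×10⁻³ m².
C = ε₀A/d = 8.85×10⁻¹² × 6.14×10⁻³ / 1.39×10⁻⁴ = 3.91×10⁻¹⁰ F.
Q = CV = 3.91×10⁻¹⁰ × 7.22 = 2.82×10⁻⁹ C.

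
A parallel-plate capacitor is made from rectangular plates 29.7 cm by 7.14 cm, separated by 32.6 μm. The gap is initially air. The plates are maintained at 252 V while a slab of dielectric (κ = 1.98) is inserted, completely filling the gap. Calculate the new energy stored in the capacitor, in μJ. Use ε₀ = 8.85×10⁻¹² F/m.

A = 29.7 × 7.14 cm² = 2.12×10⁻² m².
Initially C₁ = ε₀A/d = 8.85×10⁻¹² × 2.12×10⁻² / 3.26×10⁻⁵ = 5.76×10⁻⁹ F.
U₁ = 1.83×10⁻⁴ J.
Battery connected ⇒ V is held fixed. C₂ = 1.98 C₁ and U = ½CV², so U₂/U₁ = C₂/C₁ = 1.98.
U₂ = 1.98 × 1.83×10⁻⁴ = 3.62×10⁻⁴ J.

U ≈ 362 μJ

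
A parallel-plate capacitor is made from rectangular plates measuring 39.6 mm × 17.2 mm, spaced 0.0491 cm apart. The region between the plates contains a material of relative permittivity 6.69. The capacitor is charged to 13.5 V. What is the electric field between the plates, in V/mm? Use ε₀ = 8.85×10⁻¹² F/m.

E ≈ 27.5 V/mm

E = V/d = 13.5 / 4.91×10⁻⁴ = 2.75×10⁴ V/m.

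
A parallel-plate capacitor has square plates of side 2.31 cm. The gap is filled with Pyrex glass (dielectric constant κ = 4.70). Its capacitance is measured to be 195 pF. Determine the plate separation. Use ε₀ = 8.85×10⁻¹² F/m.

A = (2.31 cm)² = 5.34×10⁻⁴ m².
d = κε₀A/C = 4.70 × 8.85×10⁻¹² × 5.34×10⁻⁴ / 1.95×10⁻¹⁰ = 1.14×10⁻⁴ m.

114 μm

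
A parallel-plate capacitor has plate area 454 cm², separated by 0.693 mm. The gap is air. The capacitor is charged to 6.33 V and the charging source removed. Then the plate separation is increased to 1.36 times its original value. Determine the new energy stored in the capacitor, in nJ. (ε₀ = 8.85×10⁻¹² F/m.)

A = 454 cm² = 4.54×10⁻² m².
Initially C₁ = ε₀A/d = 8.85×10⁻¹² × 4.54×10⁻² / 6.93×10⁻⁴ = 5.80×10⁻¹⁰ F.
U₁ = 1.16×10⁻⁸ J.
Isolated ⇒ Q is held fixed. C₂ = 0.735 C₁ and U = Q²/(2C), so U₂/U₁ = C₁/C₂ = 1.36.
U₂ = 1.36 × 1.16×10⁻⁸ = 1.58×10⁻⁸ J.

15.8 nJ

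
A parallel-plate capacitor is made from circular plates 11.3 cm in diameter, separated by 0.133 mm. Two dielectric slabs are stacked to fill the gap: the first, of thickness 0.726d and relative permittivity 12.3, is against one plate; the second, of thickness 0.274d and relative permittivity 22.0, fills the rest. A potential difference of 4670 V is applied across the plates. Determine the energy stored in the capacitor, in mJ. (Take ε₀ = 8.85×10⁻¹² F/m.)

102 mJ

A = π(11.3/2 cm)² = 1.00×10⁻² m².
Stacked slabs ⇒ two capacitors in series, each with the full plate area.
C₁ = κ₁ε₀A/d₁ = 12.3 × 8.85×10⁻¹² × 1.00×10⁻² / 9.66×10⁻⁵ = 1.13×10⁻⁸ F.
C₂ = κ₂ε₀A/d₂ = 22.0 × 8.85×10⁻¹² × 1.00×10⁻² / 3.64×10⁻⁵ = 5.36×10⁻⁸ F.
C = (1/C₁ + 1/C₂)⁻¹ = 9.34×10⁻⁹ F.
U = ½CV² = ½ × 9.34×10⁻⁹ × (4670)² = 0.102 J.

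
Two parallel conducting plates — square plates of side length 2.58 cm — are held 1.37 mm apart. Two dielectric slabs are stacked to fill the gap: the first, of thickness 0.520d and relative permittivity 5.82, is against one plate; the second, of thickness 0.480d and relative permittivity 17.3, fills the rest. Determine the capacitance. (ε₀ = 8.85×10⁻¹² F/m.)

A = (2.58 cm)² = 6.66×10⁻⁴ m².
Stacked slabs ⇒ two capacitors in series, each with the full plate area.
C₁ = κ₁ε₀A/d₁ = 5.82 × 8.85×10⁻¹² × 6.66×10⁻⁴ / 7.12×10⁻⁴ = 4.81×10⁻¹¹ F.
C₂ = κ₂ε₀A/d₂ = 17.3 × 8.85×10⁻¹² × 6.66×10⁻⁴ / 6.58×10⁻⁴ = 1.55×10⁻¹⁰ F.
C = (1/C₁ + 1/C₂)⁻¹ = 3.67×10⁻¹¹ F.

C ≈ 36.7 pF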